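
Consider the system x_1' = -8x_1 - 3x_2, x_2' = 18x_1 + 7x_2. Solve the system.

x_1(t) = -C_1e^(t) + C_2e^(-2t), x_2(t) = 3C_1e^(t) - 2C_2e^(-2t)

Coefficient matrix A = [[-8, -3], [18, 7]].
Characteristic polynomial det(A - λI) = λ^2 + λ - 2 = 0.
Eigenvalues λ = 1, -2.
For λ=1: (A-λI) row 1 is [-9, -3], so an eigenvector is (-1, 3).
For λ=-2: (A-λI) row 1 is [-6, -3], so an eigenvector is (1, -2).
General solution: C_1e^(t)(-1,3) + C_2e^(-2t)(1,-2).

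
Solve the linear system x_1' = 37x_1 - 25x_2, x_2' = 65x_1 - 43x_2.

Coefficient matrix A = [[37, -25], [65, -43]].
Characteristic polynomial det(A - λI) = λ^2 + 6λ + 34 = 0.
Eigenvalues λ = -3 ± 5i (complex conjugate pair).
For λ=-3+5i: an eigenvector is (2,3) - i(1,2) = (2 - i, 3 - 2i).
A real fundamental pair from Re and Im of e^((-3+5i)t)v: X_1 = e^(-3t)(cos(5t)·(2,3) + sin(5t)·(1,2)), X_2 = e^(-3t)(sin(5t)·(2,3) - cos(5t)·(1,2)).
General solution: K_1X_1 + K_2X_2.

x_1(t) = K_1e^(-3t)sin(5t) + 2K_1e^(-3t)cos(5t) + 2K_2e^(-3t)sin(5t) - K_2e^(-3t)cos(5t), x_2(t) = 2K_1e^(-3t)sin(5t) + 3K_1e^(-3t)cos(5t) + 3K_2e^(-3t)sin(5t) - 2K_2e^(-3t)cos(5t)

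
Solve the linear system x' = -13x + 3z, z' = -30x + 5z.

Coefficient matrix A = [[-13, 3], [-30, 5]].
Characteristic polynomial det(A - λI) = λ^2 + 8λ + 25 = 0.
Eigenvalues λ = -4 ± 3i (complex conjugate pair).
For λ=-4+3i: an eigenvector is (0,-1) - i(-1,-3) = (0 + i, -1 + 3i).
A real fundamental pair from Re and Im of e^((-4+3i)t)v: X_1 = e^(-4t)(cos(3t)·(0,-1) + sin(3t)·(-1,-3)), X_2 = e^(-4t)(sin(3t)·(0,-1) - cos(3t)·(-1,-3)).
General solution: C_1X_1 + C_2X_2.

x(t) = -C_1e^(-4t)sin(3t) + C_2e^(-4t)cos(3t), z(t) = -3C_1e^(-4t)sin(3t) - C_1e^(-4t)cos(3t) - C_2e^(-4t)sin(3t) + 3C_2e^(-4t)cos(3t)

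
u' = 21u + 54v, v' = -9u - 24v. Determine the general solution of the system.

u(t) = 3C_1e^(3t) - 2C_2e^(-6t), v(t) = -C_1e^(3t) + C_2e^(-6t)

Coefficient matrix A = [[21, 54], [-9, -24]].
Characteristic polynomial det(A - λI) = λ^2 + 3λ - 18 = 0.
Eigenvalues λ = 3, -6.
For λ=3: (A-λI) row 1 is [18, 54], so an eigenvector is (3, -1).
For λ=-6: (A-λI) row 1 is [27, 54], so an eigenvector is (-2, 1).
General solution: C_1e^(3t)(3,-1) + C_2e^(-6t)(-2,1).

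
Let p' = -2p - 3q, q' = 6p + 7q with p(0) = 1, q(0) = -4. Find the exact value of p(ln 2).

44

A = [[-2,-3],[6,7]]; eigenvalues λ = 1, 4.
Eigenvectors: (1,-1) for λ=1, (1,-2) for λ=4.
From the initial condition, c_1 = -2, c_2 = 3.
p(ln 2) = (-2)(2^1)(1) + (3)(2^4)(1) = 44.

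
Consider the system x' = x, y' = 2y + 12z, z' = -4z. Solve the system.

Coefficient matrix A = [[1, 0, 0], [0, 2, 12], [0, 0, -4]].
det(A - λI) = 0 gives eigenvalues λ = 1, 2, -4.
For λ=1: eigenvector (1,0,0).
For λ=2: eigenvector (0,1,0).
For λ=-4: eigenvector (0,-2,1).
General solution: C_1e^(t)(1,0,0) + C_2e^(2t)(0,1,0) + C_3e^(-4t)(0,-2,1).

x(t) = C_1e^(t), y(t) = C_2e^(2t) - 2C_3e^(-4t), z(t) = C_3e^(-4t)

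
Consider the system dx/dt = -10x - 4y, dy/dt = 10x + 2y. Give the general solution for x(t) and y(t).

Coefficient matrix A = [[-10, -4], [10, 2]].
Characteristic polynomial det(A - λI) = λ^2 + 8λ + 20 = 0.
Eigenvalues λ = -4 ± 2i (complex conjugate pair).
For λ=-4+2i: an eigenvector is (1,-2) - i(1,-1) = (1 - i, -2 + i).
A real fundamental pair from Re and Im of e^((-4+2i)t)v: X_1 = e^(-4t)(cos(2t)·(1,-2) + sin(2t)·(1,-1)), X_2 = e^(-4t)(sin(2t)·(1,-2) - cos(2t)·(1,-1)).
General solution: c_1X_1 + c_2X_2.

x(t) = c_1e^(-4t)sin(2t) + c_1e^(-4t)cos(2t) + c_2e^(-4t)sin(2t) - c_2e^(-4t)cos(2t), y(t) = -c_1e^(-4t)sin(2t) - 2c_1e^(-4t)cos(2t) - 2c_2e^(-4t)sin(2t) + c_2e^(-4t)cos(2t)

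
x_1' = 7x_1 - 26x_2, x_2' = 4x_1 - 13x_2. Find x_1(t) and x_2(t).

Coefficient matrix A = [[7, -26], [4, -13]].
Characteristic polynomial det(A - λI) = λ^2 + 6λ + 13 = 0.
Eigenvalues λ = -3 ± 2i (complex conjugate pair).
For λ=-3+2i: an eigenvector is (-3,-1) - i(-2,-1) = (-3 + 2i, -1 + i).
A real fundamental pair from Re and Im of e^((-3+2i)t)v: X_1 = e^(-3t)(cos(2t)·(-3,-1) + sin(2t)·(-2,-1)), X_2 = e^(-3t)(sin(2t)·(-3,-1) - cos(2t)·(-2,-1)).
General solution: K_1X_1 + K_2X_2.

x_1(t) = -2K_1e^(-3t)sin(2t) - 3K_1e^(-3t)cos(2t) - 3K_2e^(-3t)sin(2t) + 2K_2e^(-3t)cos(2t), x_2(t) = -K_1e^(-3t)sin(2t) - K_1e^(-3t)cos(2t) - K_2e^(-3t)sin(2t) + K_2e^(-3t)cos(2t)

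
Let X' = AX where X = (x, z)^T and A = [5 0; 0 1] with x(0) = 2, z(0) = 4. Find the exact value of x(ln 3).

A = [[5,0],[0,1]]; eigenvalues λ = 1, 5.
Eigenvectors: (0,1) for λ=1, (-1,0) for λ=5.
From the initial condition, c_1 = 4, c_2 = -2.
x(ln 3) = (4)(3^1)(0) + (-2)(3^5)(-1) = 486.

486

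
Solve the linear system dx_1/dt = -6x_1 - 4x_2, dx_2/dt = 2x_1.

Coefficient matrix A = [[-6, -4], [2, 0]].
Characteristic polynomial det(A - λI) = λ^2 + 6λ + 8 = 0.
Eigenvalues λ = -2, -4.
For λ=-2: (A-λI) row 1 is [-4, -4], so an eigenvector is (1, -1).
For λ=-4: (A-λI) row 1 is [-2, -4], so an eigenvector is (2, -1).
General solution: K_1e^(-2t)(1,-1) + K_2e^(-4t)(2,-1).

x_1(t) = K_1e^(-2t) + 2K_2e^(-4t), x_2(t) = -K_1e^(-2t) - K_2e^(-4t)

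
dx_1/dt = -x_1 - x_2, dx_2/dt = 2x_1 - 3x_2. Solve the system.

x_1(t) = -K_1e^(-2t)sin(t) + K_2e^(-2t)cos(t), x_2(t) = -K_1e^(-2t)sin(t) + K_1e^(-2t)cos(t) + K_2e^(-2t)sin(t) + K_2e^(-2t)cos(t)

Coefficient matrix A = [[-1, -1], [2, -3]].
Characteristic polynomial det(A - λI) = λ^2 + 4λ + 5 = 0.
Eigenvalues λ = -2 ± i (complex conjugate pair).
For λ=-2+i: an eigenvector is (0,1) - i(-1,-1) = (0 + i, 1 + i).
A real fundamental pair from Re and Im of e^((-2+i)t)v: X_1 = e^(-2t)(cos(t)·(0,1) + sin(t)·(-1,-1)), X_2 = e^(-2t)(sin(t)·(0,1) - cos(t)·(-1,-1)).
General solution: K_1X_1 + K_2X_2.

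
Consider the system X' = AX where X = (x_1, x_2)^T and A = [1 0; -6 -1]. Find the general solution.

Coefficient matrix A = [[1, 0], [-6, -1]].
Characteristic polynomial det(A - λI) = λ^2 - 1 = 0.
Eigenvalues λ = 1, -1.
For λ=1: (A-λI) row 2 is [-6, -2], so an eigenvector is (-1, 3).
For λ=-1: (A-λI) row 1 is [2, 0], so an eigenvector is (0, -1).
General solution: C_1e^(t)(-1,3) + C_2e^(-t)(0,-1).

x_1(t) = -C_1e^(t), x_2(t) = 3C_1e^(t) - C_2e^(-t)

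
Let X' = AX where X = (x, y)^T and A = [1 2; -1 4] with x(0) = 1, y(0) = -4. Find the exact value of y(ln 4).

-496

A = [[1,2],[-1,4]]; eigenvalues λ = 2, 3.
Eigenvectors: (2,1) for λ=2, (1,1) for λ=3.
From the initial condition, c_1 = 5, c_2 = -9.
y(ln 4) = (5)(4^2)(1) + (-9)(4^3)(1) = -496.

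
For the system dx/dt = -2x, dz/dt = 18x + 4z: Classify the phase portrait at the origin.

saddle

A = [[-2,0],[18,4]]; det(A-λI) = λ^2 - 2λ - 8.
λ = 4, -2: opposite signs.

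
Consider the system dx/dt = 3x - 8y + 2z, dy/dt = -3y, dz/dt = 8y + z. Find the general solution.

Coefficient matrix A = [[3, -8, 2], [0, -3, 0], [0, 8, 1]].
det(A - λI) = 0 gives eigenvalues λ = 1, -3, 3.
For λ=1: eigenvector (1,0,-1).
For λ=-3: eigenvector (2,1,-2).
For λ=3: eigenvector (1,0,0).
General solution: K_1e^(t)(1,0,-1) + K_2e^(-3t)(2,1,-2) + K_3e^(3t)(1,0,0).

x(t) = K_1e^(t) + 2K_2e^(-3t) + K_3e^(3t), y(t) = K_2e^(-3t), z(t) = -K_1e^(t) - 2K_2e^(-3t)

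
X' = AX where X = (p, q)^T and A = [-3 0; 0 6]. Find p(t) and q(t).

p(t) = K_2e^(-3t), q(t) = -K_1e^(6t)

Coefficient matrix A = [[-3, 0], [0, 6]].
Characteristic polynomial det(A - λI) = λ^2 - 3λ - 18 = 0.
Eigenvalues λ = 6, -3.
For λ=6: (A-λI) row 1 is [-9, 0], so an eigenvector is (0, -1).
For λ=-3: (A-λI) row 2 is [0, 9], so an eigenvector is (1, 0).
General solution: K_1e^(6t)(0,-1) + K_2e^(-3t)(1,0).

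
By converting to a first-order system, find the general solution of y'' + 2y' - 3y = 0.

y(t) = c_1e^(t) + c_2e^(-3t)

Let x_1 = y, x_2 = y'. Then x_1' = x_2 and x_2' = 3x_1 - 2x_2.
A = [[0,1],[3,-2]]; det(A-λI) = λ^2 + 2λ - 3.
Eigenvalues λ = 1, -3 with eigenvectors (1,1), (1,-3).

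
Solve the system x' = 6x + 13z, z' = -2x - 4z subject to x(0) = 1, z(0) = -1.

x(t) = -8e^(t)sin(t) + e^(t)cos(t), z(t) = 3e^(t)sin(t) - e^(t)cos(t)

Coefficient matrix A = [[6, 13], [-2, -4]].
Characteristic polynomial det(A - λI) = λ^2 - 2λ + 2 = 0.
Eigenvalues λ = 1 ± i (complex conjugate pair).
For λ=1+i: an eigenvector is (2,-1) - i(-3,1) = (2 + 3i, -1 - i).
A real fundamental pair from Re and Im of e^((1+i)t)v: X_1 = e^(t)(cos(t)·(2,-1) + sin(t)·(-3,1)), X_2 = e^(t)(sin(t)·(2,-1) - cos(t)·(-3,1)).
General solution: c_1X_1 + c_2X_2.
Applying x(0)=1, z(0)=-1 gives c_1=2, c_2=-1.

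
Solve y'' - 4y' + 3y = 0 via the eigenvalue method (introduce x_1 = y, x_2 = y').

Let x_1 = y, x_2 = y'. Then x_1' = x_2 and x_2' = -3x_1 + 4x_2.
A = [[0,1],[-3,4]]; det(A-λI) = λ^2 - 4λ + 3.
Eigenvalues λ = 1, 3 with eigenvectors (1,1), (1,3).

y(t) = K_1e^(t) + K_2e^(3t)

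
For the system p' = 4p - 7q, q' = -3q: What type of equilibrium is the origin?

saddle

A = [[4,-7],[0,-3]]; det(A-λI) = λ^2 - λ - 12.
λ = -3, 4: opposite signs.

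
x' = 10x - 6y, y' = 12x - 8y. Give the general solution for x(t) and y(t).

x(t) = c_1e^(4t) - c_2e^(-2t), y(t) = c_1e^(4t) - 2c_2e^(-2t)

Coefficient matrix A = [[10, -6], [12, -8]].
Characteristic polynomial det(A - λI) = λ^2 - 2λ - 8 = 0.
Eigenvalues λ = 4, -2.
For λ=4: (A-λI) row 1 is [6, -6], so an eigenvector is (1, 1).
For λ=-2: (A-λI) row 1 is [12, -6], so an eigenvector is (-1, -2).
General solution: c_1e^(4t)(1,1) + c_2e^(-2t)(-1,-2).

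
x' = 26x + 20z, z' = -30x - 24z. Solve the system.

Coefficient matrix A = [[26, 20], [-30, -24]].
Characteristic polynomial det(A - λI) = λ^2 - 2λ - 24 = 0.
Eigenvalues λ = 6, -4.
For λ=6: (A-λI) row 1 is [20, 20], so an eigenvector is (-1, 1).
For λ=-4: (A-λI) row 1 is [30, 20], so an eigenvector is (-2, 3).
General solution: c_1e^(6t)(-1,1) + c_2e^(-4t)(-2,3).

x(t) = -c_1e^(6t) - 2c_2e^(-4t), z(t) = c_1e^(6t) + 3c_2e^(-4t)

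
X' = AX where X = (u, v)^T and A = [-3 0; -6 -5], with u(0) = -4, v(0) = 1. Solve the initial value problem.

Coefficient matrix A = [[-3, 0], [-6, -5]].
Characteristic polynomial det(A - λI) = λ^2 + 8λ + 15 = 0.
Eigenvalues λ = -3, -5.
For λ=-3: (A-λI) row 2 is [-6, -2], so an eigenvector is (-1, 3).
For λ=-5: (A-λI) row 1 is [2, 0], so an eigenvector is (0, 1).
General solution: C_1e^(-3t)(-1,3) + C_2e^(-5t)(0,1).
Applying u(0)=-4, v(0)=1 gives C_1=4, C_2=-11.

u(t) = -4e^(-3t), v(t) = 12e^(-3t) - 11e^(-5t)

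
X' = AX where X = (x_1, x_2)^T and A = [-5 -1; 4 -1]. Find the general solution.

Coefficient matrix A = [[-5, -1], [4, -1]].
Characteristic polynomial det(A - λI) = λ^2 + 6λ + 9 = 0.
Single eigenvalue λ = -3 with algebraic multiplicity 2.
Eigenvector v = (-1,2); generalized eigenvector w with (A-λI)w=v is (1,-1).
General solution: e^(-3t)[C_1·v + C_2·(t·v + w)].

x_1(t) = -C_1e^(-3t) - C_2te^(-3t) + C_2e^(-3t), x_2(t) = 2C_1e^(-3t) + 2C_2te^(-3t) - C_2e^(-3t)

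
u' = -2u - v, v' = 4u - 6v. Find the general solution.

u(t) = -K_1e^(-4t) - K_2te^(-4t), v(t) = -2K_1e^(-4t) - 2K_2te^(-4t) + K_2e^(-4t)

Coefficient matrix A = [[-2, -1], [4, -6]].
Characteristic polynomial det(A - λI) = λ^2 + 8λ + 16 = 0.
Single eigenvalue λ = -4 with algebraic multiplicity 2.
Eigenvector v = (-1,-2); generalized eigenvector w with (A-λI)w=v is (0,1).
General solution: e^(-4t)[K_1·v + K_2·(t·v + w)].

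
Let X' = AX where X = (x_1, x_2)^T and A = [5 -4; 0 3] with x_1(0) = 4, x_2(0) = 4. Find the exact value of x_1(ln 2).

-64

A = [[5,-4],[0,3]]; eigenvalues λ = 3, 5.
Eigenvectors: (2,1) for λ=3, (1,0) for λ=5.
From the initial condition, c_1 = 4, c_2 = -4.
x_1(ln 2) = (4)(2^3)(2) + (-4)(2^5)(1) = -64.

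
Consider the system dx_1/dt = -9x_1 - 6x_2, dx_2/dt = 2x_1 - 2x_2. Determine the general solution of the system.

x_1(t) = -2C_1e^(-6t) - 3C_2e^(-5t), x_2(t) = C_1e^(-6t) + 2C_2e^(-5t)

Coefficient matrix A = [[-9, -6], [2, -2]].
Characteristic polynomial det(A - λI) = λ^2 + 11λ + 30 = 0.
Eigenvalues λ = -6, -5.
For λ=-6: (A-λI) row 1 is [-3, -6], so an eigenvector is (-2, 1).
For λ=-5: (A-λI) row 1 is [-4, -6], so an eigenvector is (-3, 2).
General solution: C_1e^(-6t)(-2,1) + C_2e^(-5t)(-3,2).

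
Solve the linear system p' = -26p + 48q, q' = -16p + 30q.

Coefficient matrix A = [[-26, 48], [-16, 30]].
Characteristic polynomial det(A - λI) = λ^2 - 4λ - 12 = 0.
Eigenvalues λ = -2, 6.
For λ=-2: (A-λI) row 1 is [-24, 48], so an eigenvector is (2, 1).
For λ=6: (A-λI) row 1 is [-32, 48], so an eigenvector is (-3, -2).
General solution: K_1e^(-2t)(2,1) + K_2e^(6t)(-3,-2).

p(t) = 2K_1e^(-2t) - 3K_2e^(6t), q(t) = K_1e^(-2t) - 2K_2e^(6t)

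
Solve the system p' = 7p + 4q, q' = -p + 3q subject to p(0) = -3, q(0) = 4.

p(t) = 10te^(5t) - 3e^(5t), q(t) = -5te^(5t) + 4e^(5t)

Coefficient matrix A = [[7, 4], [-1, 3]].
Characteristic polynomial det(A - λI) = λ^2 - 10λ + 25 = 0.
Single eigenvalue λ = 5 with algebraic multiplicity 2.
Eigenvector v = (-2,1); generalized eigenvector w with (A-λI)w=v is (1,-1).
General solution: e^(5t)[K_1·v + K_2·(t·v + w)].
Applying p(0)=-3, q(0)=4 gives K_1=-1, K_2=-5.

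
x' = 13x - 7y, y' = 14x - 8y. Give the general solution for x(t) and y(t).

x(t) = c_1e^(6t) - c_2e^(-t), y(t) = c_1e^(6t) - 2c_2e^(-t)

Coefficient matrix A = [[13, -7], [14, -8]].
Characteristic polynomial det(A - λI) = λ^2 - 5λ - 6 = 0.
Eigenvalues λ = 6, -1.
For λ=6: (A-λI) row 1 is [7, -7], so an eigenvector is (1, 1).
For λ=-1: (A-λI) row 1 is [14, -7], so an eigenvector is (-1, -2).
General solution: c_1e^(6t)(1,1) + c_2e^(-t)(-1,-2).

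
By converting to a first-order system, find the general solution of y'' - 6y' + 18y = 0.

Let x_1 = y, x_2 = y'. Then x_1' = x_2 and x_2' = -18x_1 + 6x_2.
A = [[0,1],[-18,6]]; det(A-λI) = λ^2 - 6λ + 18.
Eigenvalues λ = 3 ± 3i.

y(t) = C_1e^(3t)cos(3t) + C_2e^(3t)sin(3t)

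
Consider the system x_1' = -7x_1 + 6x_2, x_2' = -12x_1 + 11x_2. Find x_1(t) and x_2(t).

Coefficient matrix A = [[-7, 6], [-12, 11]].
Characteristic polynomial det(A - λI) = λ^2 - 4λ - 5 = 0.
Eigenvalues λ = -1, 5.
For λ=-1: (A-λI) row 1 is [-6, 6], so an eigenvector is (1, 1).
For λ=5: (A-λI) row 1 is [-12, 6], so an eigenvector is (1, 2).
General solution: c_1e^(-t)(1,1) + c_2e^(5t)(1,2).

x_1(t) = c_1e^(-t) + c_2e^(5t), x_2(t) = c_1e^(-t) + 2c_2e^(5t)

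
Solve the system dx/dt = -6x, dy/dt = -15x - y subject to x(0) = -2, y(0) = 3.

Coefficient matrix A = [[-6, 0], [-15, -1]].
Characteristic polynomial det(A - λI) = λ^2 + 7λ + 6 = 0.
Eigenvalues λ = -1, -6.
For λ=-1: (A-λI) row 1 is [-5, 0], so an eigenvector is (0, 1).
For λ=-6: (A-λI) row 2 is [-15, 5], so an eigenvector is (1, 3).
General solution: C_1e^(-t)(0,1) + C_2e^(-6t)(1,3).
Applying x(0)=-2, y(0)=3 gives C_1=9, C_2=-2.

x(t) = -2e^(-6t), y(t) = 9e^(-t) - 6e^(-6t)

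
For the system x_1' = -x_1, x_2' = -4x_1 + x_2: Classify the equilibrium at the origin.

saddle

A = [[-1,0],[-4,1]]; det(A-λI) = λ^2 - 1.
λ = 1, -1: opposite signs.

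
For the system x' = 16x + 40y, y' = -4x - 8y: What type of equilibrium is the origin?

A = [[16,40],[-4,-8]]; det(A-λI) = λ^2 - 8λ + 32.
λ = 4 ± 4i: positive real part.

unstable spiral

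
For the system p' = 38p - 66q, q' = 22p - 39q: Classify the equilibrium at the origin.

A = [[38,-66],[22,-39]]; det(A-λI) = λ^2 + λ - 30.
λ = -6, 5: opposite signs.

saddle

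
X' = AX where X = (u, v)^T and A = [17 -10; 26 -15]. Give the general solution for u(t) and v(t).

u(t) = -2K_1e^(t)sin(2t) + K_1e^(t)cos(2t) + K_2e^(t)sin(2t) + 2K_2e^(t)cos(2t), v(t) = -3K_1e^(t)sin(2t) + 2K_1e^(t)cos(2t) + 2K_2e^(t)sin(2t) + 3K_2e^(t)cos(2t)

Coefficient matrix A = [[17, -10], [26, -15]].
Characteristic polynomial det(A - λI) = λ^2 - 2λ + 5 = 0.
Eigenvalues λ = 1 ± 2i (complex conjugate pair).
For λ=1+2i: an eigenvector is (1,2) - i(-2,-3) = (1 + 2i, 2 + 3i).
A real fundamental pair from Re and Im of e^((1+2i)t)v: X_1 = e^(t)(cos(2t)·(1,2) + sin(2t)·(-2,-3)), X_2 = e^(t)(sin(2t)·(1,2) - cos(2t)·(-2,-3)).
General solution: K_1X_1 + K_2X_2.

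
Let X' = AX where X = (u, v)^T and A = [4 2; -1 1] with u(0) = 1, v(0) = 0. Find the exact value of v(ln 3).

-18

A = [[4,2],[-1,1]]; eigenvalues λ = 3, 2.
Eigenvectors: (2,-1) for λ=3, (-1,1) for λ=2.
From the initial condition, c_1 = 1, c_2 = 1.
v(ln 3) = (1)(3^3)(-1) + (1)(3^2)(1) = -18.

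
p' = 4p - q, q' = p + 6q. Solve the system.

Coefficient matrix A = [[4, -1], [1, 6]].
Characteristic polynomial det(A - λI) = λ^2 - 10λ + 25 = 0.
Single eigenvalue λ = 5 with algebraic multiplicity 2.
Eigenvector v = (-1,1); generalized eigenvector w with (A-λI)w=v is (1,0).
General solution: e^(5t)[K_1·v + K_2·(t·v + w)].

p(t) = -K_1e^(5t) - K_2te^(5t) + K_2e^(5t), q(t) = K_1e^(5t) + K_2te^(5t)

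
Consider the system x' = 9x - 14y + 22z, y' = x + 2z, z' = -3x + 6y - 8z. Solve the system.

Coefficient matrix A = [[9, -14, 22], [1, 0, 2], [-3, 6, -8]].
det(A - λI) = 0 gives eigenvalues λ = 2, 1, -2.
For λ=2: eigenvector (2,1,0).
For λ=1: eigenvector (1,-1,-1).
For λ=-2: eigenvector (-2,0,1).
General solution: C_1e^(2t)(2,1,0) + C_2e^(t)(1,-1,-1) + C_3e^(-2t)(-2,0,1).

x(t) = 2C_1e^(2t) + C_2e^(t) - 2C_3e^(-2t), y(t) = C_1e^(2t) - C_2e^(t), z(t) = -C_2e^(t) + C_3e^(-2t)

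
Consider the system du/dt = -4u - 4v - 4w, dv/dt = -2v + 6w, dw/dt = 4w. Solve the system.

Coefficient matrix A = [[-4, -4, -4], [0, -2, 6], [0, 0, 4]].
det(A - λI) = 0 gives eigenvalues λ = -2, -4, 4.
For λ=-2: eigenvector (-2,1,0).
For λ=-4: eigenvector (1,0,0).
For λ=4: eigenvector (-1,1,1).
General solution: K_1e^(-2t)(-2,1,0) + K_2e^(-4t)(1,0,0) + K_3e^(4t)(-1,1,1).

u(t) = -2K_1e^(-2t) + K_2e^(-4t) - K_3e^(4t), v(t) = K_1e^(-2t) + K_3e^(4t), w(t) = K_3e^(4t)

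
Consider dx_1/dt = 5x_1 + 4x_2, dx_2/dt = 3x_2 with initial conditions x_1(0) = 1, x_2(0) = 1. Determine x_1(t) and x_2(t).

Coefficient matrix A = [[5, 4], [0, 3]].
Characteristic polynomial det(A - λI) = λ^2 - 8λ + 15 = 0.
Eigenvalues λ = 3, 5.
For λ=3: (A-λI) row 1 is [2, 4], so an eigenvector is (2, -1).
For λ=5: (A-λI) row 1 is [0, 4], so an eigenvector is (1, 0).
General solution: C_1e^(3t)(2,-1) + C_2e^(5t)(1,0).
Applying x_1(0)=1, x_2(0)=1 gives C_1=-1, C_2=3.

x_1(t) = 3e^(5t) - 2e^(3t), x_2(t) = e^(3t)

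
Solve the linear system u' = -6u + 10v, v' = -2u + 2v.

u(t) = -2c_1e^(-2t)sin(2t) + c_1e^(-2t)cos(2t) + c_2e^(-2t)sin(2t) + 2c_2e^(-2t)cos(2t), v(t) = -c_1e^(-2t)sin(2t) + c_2e^(-2t)cos(2t)

Coefficient matrix A = [[-6, 10], [-2, 2]].
Characteristic polynomial det(A - λI) = λ^2 + 4λ + 8 = 0.
Eigenvalues λ = -2 ± 2i (complex conjugate pair).
For λ=-2+2i: an eigenvector is (1,0) - i(-2,-1) = (1 + 2i, 0 + i).
A real fundamental pair from Re and Im of e^((-2+2i)t)v: X_1 = e^(-2t)(cos(2t)·(1,0) + sin(2t)·(-2,-1)), X_2 = e^(-2t)(sin(2t)·(1,0) - cos(2t)·(-2,-1)).
General solution: c_1X_1 + c_2X_2.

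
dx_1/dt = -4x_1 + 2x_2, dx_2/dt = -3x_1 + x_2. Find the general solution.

Coefficient matrix A = [[-4, 2], [-3, 1]].
Characteristic polynomial det(A - λI) = λ^2 + 3λ + 2 = 0.
Eigenvalues λ = -1, -2.
For λ=-1: (A-λI) row 1 is [-3, 2], so an eigenvector is (2, 3).
For λ=-2: (A-λI) row 1 is [-2, 2], so an eigenvector is (-1, -1).
General solution: K_1e^(-t)(2,3) + K_2e^(-2t)(-1,-1).

x_1(t) = 2K_1e^(-t) - K_2e^(-2t), x_2(t) = 3K_1e^(-t) - K_2e^(-2t)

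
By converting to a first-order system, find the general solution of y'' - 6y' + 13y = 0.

Let x_1 = y, x_2 = y'. Then x_1' = x_2 and x_2' = -13x_1 + 6x_2.
A = [[0,1],[-13,6]]; det(A-λI) = λ^2 - 6λ + 13.
Eigenvalues λ = 3 ± 2i.

y(t) = c_1e^(3t)cos(2t) + c_2e^(3t)sin(2t)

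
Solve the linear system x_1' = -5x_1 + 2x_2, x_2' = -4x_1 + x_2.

Coefficient matrix A = [[-5, 2], [-4, 1]].
Characteristic polynomial det(A - λI) = λ^2 + 4λ + 3 = 0.
Eigenvalues λ = -1, -3.
For λ=-1: (A-λI) row 1 is [-4, 2], so an eigenvector is (1, 2).
For λ=-3: (A-λI) row 1 is [-2, 2], so an eigenvector is (1, 1).
General solution: C_1e^(-t)(1,2) + C_2e^(-3t)(1,1).

x_1(t) = C_1e^(-t) + C_2e^(-3t), x_2(t) = 2C_1e^(-t) + C_2e^(-3t)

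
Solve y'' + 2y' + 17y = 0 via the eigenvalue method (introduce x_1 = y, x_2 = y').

y(t) = c_1e^(-t)cos(4t) + c_2e^(-t)sin(4t)

Let x_1 = y, x_2 = y'. Then x_1' = x_2 and x_2' = -17x_1 - 2x_2.
A = [[0,1],[-17,-2]]; det(A-λI) = λ^2 + 2λ + 17.
Eigenvalues λ = -1 ± 4i.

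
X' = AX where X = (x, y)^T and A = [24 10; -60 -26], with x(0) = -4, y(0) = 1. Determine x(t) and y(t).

Coefficient matrix A = [[24, 10], [-60, -26]].
Characteristic polynomial det(A - λI) = λ^2 + 2λ - 24 = 0.
Eigenvalues λ = -6, 4.
For λ=-6: (A-λI) row 1 is [30, 10], so an eigenvector is (1, -3).
For λ=4: (A-λI) row 1 is [20, 10], so an eigenvector is (-1, 2).
General solution: c_1e^(-6t)(1,-3) + c_2e^(4t)(-1,2).
Applying x(0)=-4, y(0)=1 gives c_1=7, c_2=11.

x(t) = -11e^(4t) + 7e^(-6t), y(t) = 22e^(4t) - 21e^(-6t)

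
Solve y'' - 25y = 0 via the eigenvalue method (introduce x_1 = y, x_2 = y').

y(t) = c_1e^(-5t) + c_2e^(5t)

Let x_1 = y, x_2 = y'. Then x_1' = x_2 and x_2' = 25x_1.
A = [[0,1],[25,0]]; det(A-λI) = λ^2 - 25.
Eigenvalues λ = -5, 5 with eigenvectors (1,-5), (1,5).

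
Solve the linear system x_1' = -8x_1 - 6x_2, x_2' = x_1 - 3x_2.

x_1(t) = 3K_1e^(-6t) + 2K_2e^(-5t), x_2(t) = -K_1e^(-6t) - K_2e^(-5t)

Coefficient matrix A = [[-8, -6], [1, -3]].
Characteristic polynomial det(A - λI) = λ^2 + 11λ + 30 = 0.
Eigenvalues λ = -6, -5.
For λ=-6: (A-λI) row 1 is [-2, -6], so an eigenvector is (3, -1).
For λ=-5: (A-λI) row 1 is [-3, -6], so an eigenvector is (2, -1).
General solution: K_1e^(-6t)(3,-1) + K_2e^(-5t)(2,-1).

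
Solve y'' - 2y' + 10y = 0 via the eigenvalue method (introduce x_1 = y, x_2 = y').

Let x_1 = y, x_2 = y'. Then x_1' = x_2 and x_2' = -10x_1 + 2x_2.
A = [[0,1],[-10,2]]; det(A-λI) = λ^2 - 2λ + 10.
Eigenvalues λ = 1 ± 3i.

y(t) = c_1e^(t)cos(3t) + c_2e^(t)sin(3t)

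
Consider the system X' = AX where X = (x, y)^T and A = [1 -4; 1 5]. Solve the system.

x(t) = -2K_1e^(3t) - 2K_2te^(3t) - K_2e^(3t), y(t) = K_1e^(3t) + K_2te^(3t) + K_2e^(3t)

Coefficient matrix A = [[1, -4], [1, 5]].
Characteristic polynomial det(A - λI) = λ^2 - 6λ + 9 = 0.
Single eigenvalue λ = 3 with algebraic multiplicity 2.
Eigenvector v = (-2,1); generalized eigenvector w with (A-λI)w=v is (-1,1).
General solution: e^(3t)[K_1·v + K_2·(t·v + w)].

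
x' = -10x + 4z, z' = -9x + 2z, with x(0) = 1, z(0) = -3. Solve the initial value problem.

Coefficient matrix A = [[-10, 4], [-9, 2]].
Characteristic polynomial det(A - λI) = λ^2 + 8λ + 16 = 0.
Single eigenvalue λ = -4 with algebraic multiplicity 2.
Eigenvector v = (-2,-3); generalized eigenvector w with (A-λI)w=v is (-1,-2).
General solution: e^(-4t)[C_1·v + C_2·(t·v + w)].
Applying x(0)=1, z(0)=-3 gives C_1=-5, C_2=9.

x(t) = -18te^(-4t) + e^(-4t), z(t) = -27te^(-4t) - 3e^(-4t)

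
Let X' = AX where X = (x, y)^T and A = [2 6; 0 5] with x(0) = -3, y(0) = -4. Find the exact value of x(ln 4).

A = [[2,6],[0,5]]; eigenvalues λ = 5, 2.
Eigenvectors: (-2,-1) for λ=5, (1,0) for λ=2.
From the initial condition, c_1 = 4, c_2 = 5.
x(ln 4) = (4)(4^5)(-2) + (5)(4^2)(1) = -8112.

-8112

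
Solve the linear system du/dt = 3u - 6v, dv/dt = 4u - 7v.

u(t) = -C_1e^(-3t) - 3C_2e^(-t), v(t) = -C_1e^(-3t) - 2C_2e^(-t)

Coefficient matrix A = [[3, -6], [4, -7]].
Characteristic polynomial det(A - λI) = λ^2 + 4λ + 3 = 0.
Eigenvalues λ = -3, -1.
For λ=-3: (A-λI) row 1 is [6, -6], so an eigenvector is (-1, -1).
For λ=-1: (A-λI) row 1 is [4, -6], so an eigenvector is (-3, -2).
General solution: C_1e^(-3t)(-1,-1) + C_2e^(-t)(-3,-2).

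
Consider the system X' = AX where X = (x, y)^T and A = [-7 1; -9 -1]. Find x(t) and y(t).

Coefficient matrix A = [[-7, 1], [-9, -1]].
Characteristic polynomial det(A - λI) = λ^2 + 8λ + 16 = 0.
Single eigenvalue λ = -4 with algebraic multiplicity 2.
Eigenvector v = (1,3); generalized eigenvector w with (A-λI)w=v is (0,1).
General solution: e^(-4t)[C_1·v + C_2·(t·v + w)].

x(t) = C_1e^(-4t) + C_2te^(-4t), y(t) = 3C_1e^(-4t) + 3C_2te^(-4t) + C_2e^(-4t)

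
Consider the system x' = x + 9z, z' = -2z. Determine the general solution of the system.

x(t) = -3K_1e^(-2t) + K_2e^(t), z(t) = K_1e^(-2t)

Coefficient matrix A = [[1, 9], [0, -2]].
Characteristic polynomial det(A - λI) = λ^2 + λ - 2 = 0.
Eigenvalues λ = -2, 1.
For λ=-2: (A-λI) row 1 is [3, 9], so an eigenvector is (-3, 1).
For λ=1: (A-λI) row 1 is [0, 9], so an eigenvector is (1, 0).
General solution: K_1e^(-2t)(-3,1) + K_2e^(t)(1,0).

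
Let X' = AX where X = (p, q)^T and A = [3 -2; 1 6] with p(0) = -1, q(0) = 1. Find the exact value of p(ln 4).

A = [[3,-2],[1,6]]; eigenvalues λ = 4, 5.
Eigenvectors: (-2,1) for λ=4, (1,-1) for λ=5.
From the initial condition, c_1 = 0, c_2 = -1.
p(ln 4) = (0)(4^4)(-2) + (-1)(4^5)(1) = -1024.

-1024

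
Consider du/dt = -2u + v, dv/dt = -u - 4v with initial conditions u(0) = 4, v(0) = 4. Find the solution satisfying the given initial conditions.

u(t) = 8te^(-3t) + 4e^(-3t), v(t) = -8te^(-3t) + 4e^(-3t)

Coefficient matrix A = [[-2, 1], [-1, -4]].
Characteristic polynomial det(A - λI) = λ^2 + 6λ + 9 = 0.
Single eigenvalue λ = -3 with algebraic multiplicity 2.
Eigenvector v = (-1,1); generalized eigenvector w with (A-λI)w=v is (0,-1).
General solution: e^(-3t)[C_1·v + C_2·(t·v + w)].
Applying u(0)=4, v(0)=4 gives C_1=-4, C_2=-8.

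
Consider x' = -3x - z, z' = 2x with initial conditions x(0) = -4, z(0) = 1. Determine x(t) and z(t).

x(t) = 3e^(-t) - 7e^(-2t), z(t) = -6e^(-t) + 7e^(-2t)

Coefficient matrix A = [[-3, -1], [2, 0]].
Characteristic polynomial det(A - λI) = λ^2 + 3λ + 2 = 0.
Eigenvalues λ = -2, -1.
For λ=-2: (A-λI) row 1 is [-1, -1], so an eigenvector is (-1, 1).
For λ=-1: (A-λI) row 1 is [-2, -1], so an eigenvector is (1, -2).
General solution: C_1e^(-2t)(-1,1) + C_2e^(-t)(1,-2).
Applying x(0)=-4, z(0)=1 gives C_1=7, C_2=3.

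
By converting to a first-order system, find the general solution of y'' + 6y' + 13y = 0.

y(t) = C_1e^(-3t)cos(2t) + C_2e^(-3t)sin(2t)

Let x_1 = y, x_2 = y'. Then x_1' = x_2 and x_2' = -13x_1 - 6x_2.
A = [[0,1],[-13,-6]]; det(A-λI) = λ^2 + 6λ + 13.
Eigenvalues λ = -3 ± 2i.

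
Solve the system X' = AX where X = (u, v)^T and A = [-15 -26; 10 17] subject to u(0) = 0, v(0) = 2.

Coefficient matrix A = [[-15, -26], [10, 17]].
Characteristic polynomial det(A - λI) = λ^2 - 2λ + 5 = 0.
Eigenvalues λ = 1 ± 2i (complex conjugate pair).
For λ=1+2i: an eigenvector is (-3,2) - i(-2,1) = (-3 + 2i, 2 - i).
A real fundamental pair from Re and Im of e^((1+2i)t)v: X_1 = e^(t)(cos(2t)·(-3,2) + sin(2t)·(-2,1)), X_2 = e^(t)(sin(2t)·(-3,2) - cos(2t)·(-2,1)).
General solution: C_1X_1 + C_2X_2.
Applying u(0)=0, v(0)=2 gives C_1=4, C_2=6.

u(t) = -26e^(t)sin(2t), v(t) = 16e^(t)sin(2t) + 2e^(t)cos(2t)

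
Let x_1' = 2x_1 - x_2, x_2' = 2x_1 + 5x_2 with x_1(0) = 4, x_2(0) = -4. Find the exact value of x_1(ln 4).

A = [[2,-1],[2,5]]; eigenvalues λ = 4, 3.
Eigenvectors: (-1,2) for λ=4, (-1,1) for λ=3.
From the initial condition, c_1 = 0, c_2 = -4.
x_1(ln 4) = (0)(4^4)(-1) + (-4)(4^3)(-1) = 256.

256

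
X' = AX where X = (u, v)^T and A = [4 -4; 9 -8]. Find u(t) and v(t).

Coefficient matrix A = [[4, -4], [9, -8]].
Characteristic polynomial det(A - λI) = λ^2 + 4λ + 4 = 0.
Single eigenvalue λ = -2 with algebraic multiplicity 2.
Eigenvector v = (-2,-3); generalized eigenvector w with (A-λI)w=v is (1,2).
General solution: e^(-2t)[c_1·v + c_2·(t·v + w)].

u(t) = -2c_1e^(-2t) - 2c_2te^(-2t) + c_2e^(-2t), v(t) = -3c_1e^(-2t) - 3c_2te^(-2t) + 2c_2e^(-2t)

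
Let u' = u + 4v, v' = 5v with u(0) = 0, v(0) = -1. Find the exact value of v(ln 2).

A = [[1,4],[0,5]]; eigenvalues λ = 1, 5.
Eigenvectors: (1,0) for λ=1, (-1,-1) for λ=5.
From the initial condition, c_1 = 1, c_2 = 1.
v(ln 2) = (1)(2^1)(0) + (1)(2^5)(-1) = -32.

-32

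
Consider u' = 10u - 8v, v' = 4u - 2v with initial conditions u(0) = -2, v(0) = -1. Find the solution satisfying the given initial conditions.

Coefficient matrix A = [[10, -8], [4, -2]].
Characteristic polynomial det(A - λI) = λ^2 - 8λ + 12 = 0.
Eigenvalues λ = 2, 6.
For λ=2: (A-λI) row 1 is [8, -8], so an eigenvector is (1, 1).
For λ=6: (A-λI) row 1 is [4, -8], so an eigenvector is (2, 1).
General solution: C_1e^(2t)(1,1) + C_2e^(6t)(2,1).
Applying u(0)=-2, v(0)=-1 gives C_1=0, C_2=-1.

u(t) = -2e^(6t), v(t) = -e^(6t)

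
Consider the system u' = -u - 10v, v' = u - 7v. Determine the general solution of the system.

Coefficient matrix A = [[-1, -10], [1, -7]].
Characteristic polynomial det(A - λI) = λ^2 + 8λ + 17 = 0.
Eigenvalues λ = -4 ± i (complex conjugate pair).
For λ=-4+i: an eigenvector is (1,0) - i(3,1) = (1 - 3i, 0 - i).
A real fundamental pair from Re and Im of e^((-4+i)t)v: X_1 = e^(-4t)(cos(t)·(1,0) + sin(t)·(3,1)), X_2 = e^(-4t)(sin(t)·(1,0) - cos(t)·(3,1)).
General solution: C_1X_1 + C_2X_2.

u(t) = 3C_1e^(-4t)sin(t) + C_1e^(-4t)cos(t) + C_2e^(-4t)sin(t) - 3C_2e^(-4t)cos(t), v(t) = C_1e^(-4t)sin(t) - C_2e^(-4t)cos(t)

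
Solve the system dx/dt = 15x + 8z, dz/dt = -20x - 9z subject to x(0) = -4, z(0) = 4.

Coefficient matrix A = [[15, 8], [-20, -9]].
Characteristic polynomial det(A - λI) = λ^2 - 6λ + 25 = 0.
Eigenvalues λ = 3 ± 4i (complex conjugate pair).
For λ=3+4i: an eigenvector is (-1,2) - i(1,-1) = (-1 - i, 2 + i).
A real fundamental pair from Re and Im of e^((3+4i)t)v: X_1 = e^(3t)(cos(4t)·(-1,2) + sin(4t)·(1,-1)), X_2 = e^(3t)(sin(4t)·(-1,2) - cos(4t)·(1,-1)).
General solution: C_1X_1 + C_2X_2.
Applying x(0)=-4, z(0)=4 gives C_1=0, C_2=4.

x(t) = -4e^(3t)sin(4t) - 4e^(3t)cos(4t), z(t) = 8e^(3t)sin(4t) + 4e^(3t)cos(4t)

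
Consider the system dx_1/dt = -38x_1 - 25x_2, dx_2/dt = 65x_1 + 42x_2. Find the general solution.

Coefficient matrix A = [[-38, -25], [65, 42]].
Characteristic polynomial det(A - λI) = λ^2 - 4λ + 29 = 0.
Eigenvalues λ = 2 ± 5i (complex conjugate pair).
For λ=2+5i: an eigenvector is (-1,2) - i(-2,3) = (-1 + 2i, 2 - 3i).
A real fundamental pair from Re and Im of e^((2+5i)t)v: X_1 = e^(2t)(cos(5t)·(-1,2) + sin(5t)·(-2,3)), X_2 = e^(2t)(sin(5t)·(-1,2) - cos(5t)·(-2,3)).
General solution: K_1X_1 + K_2X_2.

x_1(t) = -2K_1e^(2t)sin(5t) - K_1e^(2t)cos(5t) - K_2e^(2t)sin(5t) + 2K_2e^(2t)cos(5t), x_2(t) = 3K_1e^(2t)sin(5t) + 2K_1e^(2t)cos(5t) + 2K_2e^(2t)sin(5t) - 3K_2e^(2t)cos(5t)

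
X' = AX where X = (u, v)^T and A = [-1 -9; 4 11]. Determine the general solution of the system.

Coefficient matrix A = [[-1, -9], [4, 11]].
Characteristic polynomial det(A - λI) = λ^2 - 10λ + 25 = 0.
Single eigenvalue λ = 5 with algebraic multiplicity 2.
Eigenvector v = (-3,2); generalized eigenvector w with (A-λI)w=v is (-1,1).
General solution: e^(5t)[K_1·v + K_2·(t·v + w)].

u(t) = -3K_1e^(5t) - 3K_2te^(5t) - K_2e^(5t), v(t) = 2K_1e^(5t) + 2K_2te^(5t) + K_2e^(5t)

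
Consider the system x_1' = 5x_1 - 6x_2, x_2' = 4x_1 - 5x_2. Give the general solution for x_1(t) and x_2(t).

Coefficient matrix A = [[5, -6], [4, -5]].
Characteristic polynomial det(A - λI) = λ^2 - 1 = 0.
Eigenvalues λ = 1, -1.
For λ=1: (A-λI) row 1 is [4, -6], so an eigenvector is (3, 2).
For λ=-1: (A-λI) row 1 is [6, -6], so an eigenvector is (1, 1).
General solution: C_1e^(t)(3,2) + C_2e^(-t)(1,1).

x_1(t) = 3C_1e^(t) + C_2e^(-t), x_2(t) = 2C_1e^(t) + C_2e^(-t)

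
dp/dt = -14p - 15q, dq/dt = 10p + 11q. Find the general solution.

p(t) = 3c_1e^(-4t) + c_2e^(t), q(t) = -2c_1e^(-4t) - c_2e^(t)

Coefficient matrix A = [[-14, -15], [10, 11]].
Characteristic polynomial det(A - λI) = λ^2 + 3λ - 4 = 0.
Eigenvalues λ = -4, 1.
For λ=-4: (A-λI) row 1 is [-10, -15], so an eigenvector is (3, -2).
For λ=1: (A-λI) row 1 is [-15, -15], so an eigenvector is (1, -1).
General solution: c_1e^(-4t)(3,-2) + c_2e^(t)(1,-1).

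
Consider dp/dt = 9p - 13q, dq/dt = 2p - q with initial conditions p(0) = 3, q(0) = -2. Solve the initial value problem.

p(t) = 41e^(4t)sin(t) + 3e^(4t)cos(t), q(t) = 16e^(4t)sin(t) - 2e^(4t)cos(t)

Coefficient matrix A = [[9, -13], [2, -1]].
Characteristic polynomial det(A - λI) = λ^2 - 8λ + 17 = 0.
Eigenvalues λ = 4 ± i (complex conjugate pair).
For λ=4+i: an eigenvector is (2,1) - i(-3,-1) = (2 + 3i, 1 + i).
A real fundamental pair from Re and Im of e^((4+i)t)v: X_1 = e^(4t)(cos(t)·(2,1) + sin(t)·(-3,-1)), X_2 = e^(4t)(sin(t)·(2,1) - cos(t)·(-3,-1)).
General solution: C_1X_1 + C_2X_2.
Applying p(0)=3, q(0)=-2 gives C_1=-9, C_2=7.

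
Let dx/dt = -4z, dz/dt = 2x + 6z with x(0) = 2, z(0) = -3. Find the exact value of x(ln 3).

A = [[0,-4],[2,6]]; eigenvalues λ = 2, 4.
Eigenvectors: (-2,1) for λ=2, (-1,1) for λ=4.
From the initial condition, c_1 = 1, c_2 = -4.
x(ln 3) = (1)(3^2)(-2) + (-4)(3^4)(-1) = 306.

306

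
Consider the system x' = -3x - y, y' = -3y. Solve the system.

x(t) = -C_1e^(-3t) - C_2te^(-3t) + 3C_2e^(-3t), y(t) = C_2e^(-3t)

Coefficient matrix A = [[-3, -1], [0, -3]].
Characteristic polynomial det(A - λI) = λ^2 + 6λ + 9 = 0.
Single eigenvalue λ = -3 with algebraic multiplicity 2.
Eigenvector v = (-1,0); generalized eigenvector w with (A-λI)w=v is (3,1).
General solution: e^(-3t)[C_1·v + C_2·(t·v + w)].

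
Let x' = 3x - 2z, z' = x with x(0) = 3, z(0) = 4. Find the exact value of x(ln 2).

A = [[3,-2],[1,0]]; eigenvalues λ = 2, 1.
Eigenvectors: (2,1) for λ=2, (1,1) for λ=1.
From the initial condition, c_1 = -1, c_2 = 5.
x(ln 2) = (-1)(2^2)(2) + (5)(2^1)(1) = 2.

2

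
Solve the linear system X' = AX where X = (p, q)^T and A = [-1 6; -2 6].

Coefficient matrix A = [[-1, 6], [-2, 6]].
Characteristic polynomial det(A - λI) = λ^2 - 5λ + 6 = 0.
Eigenvalues λ = 2, 3.
For λ=2: (A-λI) row 1 is [-3, 6], so an eigenvector is (2, 1).
For λ=3: (A-λI) row 1 is [-4, 6], so an eigenvector is (-3, -2).
General solution: C_1e^(2t)(2,1) + C_2e^(3t)(-3,-2).

p(t) = 2C_1e^(2t) - 3C_2e^(3t), q(t) = C_1e^(2t) - 2C_2e^(3t)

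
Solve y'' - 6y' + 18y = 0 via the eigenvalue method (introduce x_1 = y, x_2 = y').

y(t) = C_1e^(3t)cos(3t) + C_2e^(3t)sin(3t)

Let x_1 = y, x_2 = y'. Then x_1' = x_2 and x_2' = -18x_1 + 6x_2.
A = [[0,1],[-18,6]]; det(A-λI) = λ^2 - 6λ + 18.
Eigenvalues λ = 3 ± 3i.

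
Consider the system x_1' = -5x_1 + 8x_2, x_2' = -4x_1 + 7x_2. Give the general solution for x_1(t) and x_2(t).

Coefficient matrix A = [[-5, 8], [-4, 7]].
Characteristic polynomial det(A - λI) = λ^2 - 2λ - 3 = 0.
Eigenvalues λ = 3, -1.
For λ=3: (A-λI) row 1 is [-8, 8], so an eigenvector is (-1, -1).
For λ=-1: (A-λI) row 1 is [-4, 8], so an eigenvector is (-2, -1).
General solution: c_1e^(3t)(-1,-1) + c_2e^(-t)(-2,-1).

x_1(t) = -c_1e^(3t) - 2c_2e^(-t), x_2(t) = -c_1e^(3t) - c_2e^(-t)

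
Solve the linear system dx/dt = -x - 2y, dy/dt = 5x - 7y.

x(t) = C_1e^(-4t)sin(t) - C_1e^(-4t)cos(t) - C_2e^(-4t)sin(t) - C_2e^(-4t)cos(t), y(t) = C_1e^(-4t)sin(t) - 2C_1e^(-4t)cos(t) - 2C_2e^(-4t)sin(t) - C_2e^(-4t)cos(t)

Coefficient matrix A = [[-1, -2], [5, -7]].
Characteristic polynomial det(A - λI) = λ^2 + 8λ + 17 = 0.
Eigenvalues λ = -4 ± i (complex conjugate pair).
For λ=-4+i: an eigenvector is (-1,-2) - i(1,1) = (-1 - i, -2 - i).
A real fundamental pair from Re and Im of e^((-4+i)t)v: X_1 = e^(-4t)(cos(t)·(-1,-2) + sin(t)·(1,1)), X_2 = e^(-4t)(sin(t)·(-1,-2) - cos(t)·(1,1)).
General solution: C_1X_1 + C_2X_2.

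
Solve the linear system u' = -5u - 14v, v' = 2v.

u(t) = c_1e^(-5t) + 2c_2e^(2t), v(t) = -c_2e^(2t)

Coefficient matrix A = [[-5, -14], [0, 2]].
Characteristic polynomial det(A - λI) = λ^2 + 3λ - 10 = 0.
Eigenvalues λ = -5, 2.
For λ=-5: (A-λI) row 1 is [0, -14], so an eigenvector is (1, 0).
For λ=2: (A-λI) row 1 is [-7, -14], so an eigenvector is (2, -1).
General solution: c_1e^(-5t)(1,0) + c_2e^(2t)(2,-1).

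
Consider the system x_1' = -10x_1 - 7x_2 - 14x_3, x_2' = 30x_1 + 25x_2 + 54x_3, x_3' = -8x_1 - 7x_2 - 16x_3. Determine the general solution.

x_1(t) = K_1e^(4t) + K_2e^(-3t), x_2(t) = -4K_1e^(4t) - 3K_2e^(-3t) - 2K_3e^(-2t), x_3(t) = K_1e^(4t) + K_2e^(-3t) + K_3e^(-2t)

Coefficient matrix A = [[-10, -7, -14], [30, 25, 54], [-8, -7, -16]].
det(A - λI) = 0 gives eigenvalues λ = 4, -3, -2.
For λ=4: eigenvector (1,-4,1).
For λ=-3: eigenvector (1,-3,1).
For λ=-2: eigenvector (0,-2,1).
General solution: K_1e^(4t)(1,-4,1) + K_2e^(-3t)(1,-3,1) + K_3e^(-2t)(0,-2,1).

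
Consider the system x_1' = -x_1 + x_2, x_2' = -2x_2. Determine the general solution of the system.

x_1(t) = K_1e^(-2t) - K_2e^(-t), x_2(t) = -K_1e^(-2t)

Coefficient matrix A = [[-1, 1], [0, -2]].
Characteristic polynomial det(A - λI) = λ^2 + 3λ + 2 = 0.
Eigenvalues λ = -2, -1.
For λ=-2: (A-λI) row 1 is [1, 1], so an eigenvector is (1, -1).
For λ=-1: (A-λI) row 1 is [0, 1], so an eigenvector is (-1, 0).
General solution: K_1e^(-2t)(1,-1) + K_2e^(-t)(-1,0).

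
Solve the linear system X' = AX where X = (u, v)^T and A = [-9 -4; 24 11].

u(t) = c_1e^(-t) + c_2e^(3t), v(t) = -2c_1e^(-t) - 3c_2e^(3t)

Coefficient matrix A = [[-9, -4], [24, 11]].
Characteristic polynomial det(A - λI) = λ^2 - 2λ - 3 = 0.
Eigenvalues λ = -1, 3.
For λ=-1: (A-λI) row 1 is [-8, -4], so an eigenvector is (1, -2).
For λ=3: (A-λI) row 1 is [-12, -4], so an eigenvector is (1, -3).
General solution: c_1e^(-t)(1,-2) + c_2e^(3t)(1,-3).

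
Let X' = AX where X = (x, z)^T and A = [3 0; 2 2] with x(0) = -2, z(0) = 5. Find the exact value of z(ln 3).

A = [[3,0],[2,2]]; eigenvalues λ = 3, 2.
Eigenvectors: (1,2) for λ=3, (0,1) for λ=2.
From the initial condition, c_1 = -2, c_2 = 9.
z(ln 3) = (-2)(3^3)(2) + (9)(3^2)(1) = -27.

-27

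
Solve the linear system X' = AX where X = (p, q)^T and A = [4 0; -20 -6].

p(t) = c_2e^(4t), q(t) = c_1e^(-6t) - 2c_2e^(4t)

Coefficient matrix A = [[4, 0], [-20, -6]].
Characteristic polynomial det(A - λI) = λ^2 + 2λ - 24 = 0.
Eigenvalues λ = -6, 4.
For λ=-6: (A-λI) row 1 is [10, 0], so an eigenvector is (0, 1).
For λ=4: (A-λI) row 2 is [-20, -10], so an eigenvector is (1, -2).
General solution: c_1e^(-6t)(0,1) + c_2e^(4t)(1,-2).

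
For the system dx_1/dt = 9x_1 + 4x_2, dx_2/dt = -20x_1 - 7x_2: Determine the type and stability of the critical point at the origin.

unstable spiral

A = [[9,4],[-20,-7]]; det(A-λI) = λ^2 - 2λ + 17.
λ = 1 ± 4i: positive real part.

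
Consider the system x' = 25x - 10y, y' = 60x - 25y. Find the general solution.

x(t) = C_1e^(-5t) + C_2e^(5t), y(t) = 3C_1e^(-5t) + 2C_2e^(5t)

Coefficient matrix A = [[25, -10], [60, -25]].
Characteristic polynomial det(A - λI) = λ^2 - 25 = 0.
Eigenvalues λ = -5, 5.
For λ=-5: (A-λI) row 1 is [30, -10], so an eigenvector is (1, 3).
For λ=5: (A-λI) row 1 is [20, -10], so an eigenvector is (1, 2).
General solution: C_1e^(-5t)(1,3) + C_2e^(5t)(1,2).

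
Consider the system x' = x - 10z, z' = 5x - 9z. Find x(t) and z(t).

Coefficient matrix A = [[1, -10], [5, -9]].
Characteristic polynomial det(A - λI) = λ^2 + 8λ + 41 = 0.
Eigenvalues λ = -4 ± 5i (complex conjugate pair).
For λ=-4+5i: an eigenvector is (-1,-1) - i(1,0) = (-1 - i, -1).
A real fundamental pair from Re and Im of e^((-4+5i)t)v: X_1 = e^(-4t)(cos(5t)·(-1,-1) + sin(5t)·(1,0)), X_2 = e^(-4t)(sin(5t)·(-1,-1) - cos(5t)·(1,0)).
General solution: K_1X_1 + K_2X_2.

x(t) = K_1e^(-4t)sin(5t) - K_1e^(-4t)cos(5t) - K_2e^(-4t)sin(5t) - K_2e^(-4t)cos(5t), z(t) = -K_1e^(-4t)cos(5t) - K_2e^(-4t)sin(5t)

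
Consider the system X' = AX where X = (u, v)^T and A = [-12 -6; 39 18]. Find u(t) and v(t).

u(t) = -c_1e^(3t)sin(3t) + c_1e^(3t)cos(3t) + c_2e^(3t)sin(3t) + c_2e^(3t)cos(3t), v(t) = 3c_1e^(3t)sin(3t) - 2c_1e^(3t)cos(3t) - 2c_2e^(3t)sin(3t) - 3c_2e^(3t)cos(3t)

Coefficient matrix A = [[-12, -6], [39, 18]].
Characteristic polynomial det(A - λI) = λ^2 - 6λ + 18 = 0.
Eigenvalues λ = 3 ± 3i (complex conjugate pair).
For λ=3+3i: an eigenvector is (1,-2) - i(-1,3) = (1 + i, -2 - 3i).
A real fundamental pair from Re and Im of e^((3+3i)t)v: X_1 = e^(3t)(cos(3t)·(1,-2) + sin(3t)·(-1,3)), X_2 = e^(3t)(sin(3t)·(1,-2) - cos(3t)·(-1,3)).
General solution: c_1X_1 + c_2X_2.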